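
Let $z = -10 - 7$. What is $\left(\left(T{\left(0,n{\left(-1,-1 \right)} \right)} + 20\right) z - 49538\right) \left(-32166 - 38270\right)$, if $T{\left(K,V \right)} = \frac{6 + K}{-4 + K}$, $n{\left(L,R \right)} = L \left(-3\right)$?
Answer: $3511410690$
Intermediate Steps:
$n{\left(L,R \right)} = - 3 L$
$z = -17$ ($z = -10 - 7 = -17$)
$T{\left(K,V \right)} = \frac{6 + K}{-4 + K}$
$\left(\left(T{\left(0,n{\left(-1,-1 \right)} \right)} + 20\right) z - 49538\right) \left(-32166 - 38270\right) = \left(\left(\frac{6 + 0}{-4 + 0} + 20\right) \left(-17\right) - 49538\right) \left(-32166 - 38270\right) = \left(\left(\frac{1}{-4} \cdot 6 + 20\right) \left(-17\right) - 49538\right) \left(-70436\right) = \left(\left(\left(- \frac{1}{4}\right) 6 + 20\right) \left(-17\right) - 49538\right) \left(-70436\right) = \left(\left(- \frac{3}{2} + 20\right) \left(-17\right) - 49538\right) \left(-70436\right) = \left(\frac{37}{2} \left(-17\right) - 49538\right) \left(-70436\right) = \left(- \frac{629}{2} - 49538\right) \left(-70436\right) = \left(- \frac{99705}{2}\right) \left(-70436\right) = 3511410690$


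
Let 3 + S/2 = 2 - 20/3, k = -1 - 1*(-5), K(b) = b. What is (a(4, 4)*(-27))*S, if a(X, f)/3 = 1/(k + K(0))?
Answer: 621/2 ≈ 310.50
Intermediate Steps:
k = 4 (k = -1 + 5 = 4)
a(X, f) = ¾ (a(X, f) = 3/(4 + 0) = 3/4 = 3*(¼) = ¾)
S = -46/3 (S = -6 + 2*(2 - 20/3) = -6 + 2*(-14/3) = -6 - 28/3 = -46/3 ≈ -15.333)
(a(4, 4)*(-27))*S = ((¾)*(-27))*(-46/3) = -81/4*(-46/3) = 621/2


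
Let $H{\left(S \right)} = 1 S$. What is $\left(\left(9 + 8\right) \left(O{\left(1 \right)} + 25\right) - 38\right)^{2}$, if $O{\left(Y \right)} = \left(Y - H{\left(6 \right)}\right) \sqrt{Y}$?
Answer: $91204$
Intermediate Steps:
$H{\left(S \right)} = S$
$O{\left(Y \right)} = \sqrt{Y} \left(-6 + Y\right)$ ($O{\left(Y \right)} = \left(Y - 6\right) \sqrt{Y} = \left(-6 + Y\right) \sqrt{Y} = \sqrt{Y} \left(-6 + Y\right)$)
$\left(\left(9 + 8\right) \left(O{\left(1 \right)} + 25\right) - 38\right)^{2} = \left(\left(9 + 8\right) \left(\sqrt{1} \left(-6 + 1\right) + 25\right) - 38\right)^{2} = \left(17 \left(1 \left(-5\right) + 25\right) - 38\right)^{2} = \left(17 \left(-5 + 25\right) - 38\right)^{2} = \left(17 \cdot 20 - 38\right)^{2} = \left(340 - 38\right)^{2} = 302^{2} = 91204$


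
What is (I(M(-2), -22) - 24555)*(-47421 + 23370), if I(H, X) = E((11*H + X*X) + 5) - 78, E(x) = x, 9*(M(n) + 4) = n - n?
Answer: 581745588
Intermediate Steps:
M(n) = -4 (M(n) = -4 + (n - n)/9 = -4 + (⅑)*0 = -4 + 0 = -4)
I(H, X) = -73 + X² + 11*H (I(H, X) = ((11*H + X*X) + 5) - 78 = ((11*H + X²) + 5) - 78 = ((X² + 11*H) + 5) - 78 = (5 + X² + 11*H) - 78 = -73 + X² + 11*H)
(I(M(-2), -22) - 24555)*(-47421 + 23370) = ((-73 + (-22)² + 11*(-4)) - 24555)*(-47421 + 23370) = ((-73 + 484 - 44) - 24555)*(-24051) = (367 - 24555)*(-24051) = -24188*(-24051) = 581745588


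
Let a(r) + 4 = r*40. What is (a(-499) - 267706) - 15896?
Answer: -303566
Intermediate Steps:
a(r) = -4 + 40*r (a(r) = -4 + r*40 = -4 + 40*r)
(a(-499) - 267706) - 15896 = ((-4 + 40*(-499)) - 267706) - 15896 = ((-4 - 19960) - 267706) - 15896 = (-19964 - 267706) - 15896 = -287670 - 15896 = -303566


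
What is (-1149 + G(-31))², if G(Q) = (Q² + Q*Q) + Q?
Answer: 550564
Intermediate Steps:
G(Q) = Q + 2*Q² (G(Q) = (Q² + Q²) + Q = 2*Q² + Q = Q + 2*Q²)
(-1149 + G(-31))² = (-1149 - 31*(1 + 2*(-31)))² = (-1149 - 31*(1 - 62))² = (-1149 - 31*(-61))² = (-1149 + 1891)² = 742² = 550564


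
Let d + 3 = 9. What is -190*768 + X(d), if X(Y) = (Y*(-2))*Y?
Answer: -145992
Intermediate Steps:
d = 6 (d = -3 + 9 = 6)
X(Y) = -2*Y² (X(Y) = (-2*Y)*Y = -2*Y²)
-190*768 + X(d) = -190*768 - 2*6² = -145920 - 2*36 = -145920 - 72 = -145992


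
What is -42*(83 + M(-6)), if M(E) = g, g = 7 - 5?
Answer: -3570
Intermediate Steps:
g = 2
M(E) = 2
-42*(83 + M(-6)) = -42*(83 + 2) = -42*85 = -3570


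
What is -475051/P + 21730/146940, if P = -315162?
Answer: 638770535/385915869 ≈ 1.6552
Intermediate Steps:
-475051/P + 21730/146940 = -475051/(-315162) + 21730/146940 = -475051*(-1/315162) + 21730*(1/146940) = 475051/315162 + 2173/14694 = 638770535/385915869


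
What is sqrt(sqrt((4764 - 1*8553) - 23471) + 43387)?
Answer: sqrt(43387 + 2*I*sqrt(6815)) ≈ 208.3 + 0.3963*I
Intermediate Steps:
sqrt(sqrt((4764 - 1*8553) - 23471) + 43387) = sqrt(sqrt((4764 - 8553) - 23471) + 43387) = sqrt(sqrt(-3789 - 23471) + 43387) = sqrt(sqrt(-27260) + 43387) = sqrt(2*I*sqrt(6815) + 43387) = sqrt(43387 + 2*I*sqrt(6815))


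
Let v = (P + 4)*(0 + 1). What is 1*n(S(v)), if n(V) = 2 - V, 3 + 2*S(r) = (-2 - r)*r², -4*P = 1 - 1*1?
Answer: 103/2 ≈ 51.500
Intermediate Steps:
P = 0 (P = -(1 - 1*1)/4 = -(1 - 1)/4 = -¼*0 = 0)
v = 4 (v = (0 + 4)*(0 + 1) = 4*1 = 4)
S(r) = -3/2 + r²*(-2 - r)/2 (S(r) = -3/2 + ((-2 - r)*r²)/2 = -3/2 + (r²*(-2 - r))/2 = -3/2 + r²*(-2 - r)/2)
1*n(S(v)) = 1*(2 - (-3/2 - 1*4² - ½*4³)) = 1*(2 - (-3/2 - 1*16 - ½*64)) = 1*(2 - (-3/2 - 16 - 32)) = 1*(2 - 1*(-99/2)) = 1*(2 + 99/2) = 1*(103/2) = 103/2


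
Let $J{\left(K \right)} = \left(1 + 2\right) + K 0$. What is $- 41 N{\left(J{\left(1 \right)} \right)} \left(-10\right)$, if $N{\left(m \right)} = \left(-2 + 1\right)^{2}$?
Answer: $410$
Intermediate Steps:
$J{\left(K \right)} = 3$ ($J{\left(K \right)} = 3 + 0 = 3$)
$N{\left(m \right)} = 1$ ($N{\left(m \right)} = \left(-1\right)^{2} = 1$)
$- 41 N{\left(J{\left(1 \right)} \right)} \left(-10\right) = \left(-41\right) 1 \left(-10\right) = \left(-41\right) \left(-10\right) = 410$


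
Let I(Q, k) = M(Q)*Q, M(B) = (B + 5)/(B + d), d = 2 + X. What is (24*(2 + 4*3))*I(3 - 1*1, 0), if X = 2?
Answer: 784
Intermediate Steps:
d = 4 (d = 2 + 2 = 4)
M(B) = (5 + B)/(4 + B) (M(B) = (B + 5)/(B + 4) = (5 + B)/(4 + B))
I(Q, k) = Q*(5 + Q)/(4 + Q) (I(Q, k) = ((5 + Q)/(4 + Q))*Q = Q*(5 + Q)/(4 + Q))
(24*(2 + 4*3))*I(3 - 1*1, 0) = (24*(2 + 4*3))*((3 - 1*1)*(5 + (3 - 1*1))/(4 + (3 - 1*1))) = (24*(2 + 12))*((3 - 1)*(5 + (3 - 1))/(4 + (3 - 1))) = (24*14)*(2*(5 + 2)/(4 + 2)) = 336*(2*7/6) = 336*(2*(1/6)*7) = 336*(7/3) = 784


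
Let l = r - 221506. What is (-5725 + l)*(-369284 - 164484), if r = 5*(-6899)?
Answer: 139700963568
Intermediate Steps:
r = -34495
l = -256001 (l = -34495 - 221506 = -256001)
(-5725 + l)*(-369284 - 164484) = (-5725 - 256001)*(-369284 - 164484) = -261726*(-533768) = 139700963568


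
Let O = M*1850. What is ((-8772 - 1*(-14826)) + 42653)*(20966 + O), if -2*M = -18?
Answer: 1832162512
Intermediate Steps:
M = 9 (M = -½*(-18) = 9)
O = 16650 (O = 9*1850 = 16650)
((-8772 - 1*(-14826)) + 42653)*(20966 + O) = ((-8772 - 1*(-14826)) + 42653)*(20966 + 16650) = ((-8772 + 14826) + 42653)*37616 = (6054 + 42653)*37616 = 48707*37616 = 1832162512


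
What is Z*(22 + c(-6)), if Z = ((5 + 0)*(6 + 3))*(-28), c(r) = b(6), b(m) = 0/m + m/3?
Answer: -30240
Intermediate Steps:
b(m) = m/3 (b(m) = 0 + m*(1/3) = 0 + m/3 = m/3)
c(r) = 2 (c(r) = (1/3)*6 = 2)
Z = -1260 (Z = (5*9)*(-28) = 45*(-28) = -1260)
Z*(22 + c(-6)) = -1260*(22 + 2) = -1260*24 = -30240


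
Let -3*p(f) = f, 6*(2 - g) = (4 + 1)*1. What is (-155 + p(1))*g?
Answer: -1631/9 ≈ -181.22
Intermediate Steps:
g = 7/6 (g = 2 - (4 + 1)/6 = 2 - 5/6 = 2 - ⅙*5 = 2 - ⅚ = 7/6 ≈ 1.1667)
p(f) = -f/3
(-155 + p(1))*g = (-155 - ⅓*1)*(7/6) = (-155 - ⅓)*(7/6) = -466/3*7/6 = -1631/9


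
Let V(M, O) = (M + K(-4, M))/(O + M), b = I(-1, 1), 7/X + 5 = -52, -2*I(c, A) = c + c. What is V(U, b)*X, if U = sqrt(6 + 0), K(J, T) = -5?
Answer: -77/285 + 14*sqrt(6)/95 ≈ 0.090802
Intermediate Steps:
I(c, A) = -c (I(c, A) = -(c + c)/2 = -c)
X = -7/57 (X = 7/(-5 - 52) = 7/(-57) = 7*(-1/57) = -7/57 ≈ -0.12281)
b = 1 (b = -1*(-1) = 1)
U = sqrt(6) ≈ 2.4495
V(M, O) = (-5 + M)/(M + O) (V(M, O) = (M - 5)/(O + M) = (-5 + M)/(M + O))
V(U, b)*X = ((-5 + sqrt(6))/(sqrt(6) + 1))*(-7/57) = ((-5 + sqrt(6))/(1 + sqrt(6)))*(-7/57) = -7*(-5 + sqrt(6))/(57*(1 + sqrt(6)))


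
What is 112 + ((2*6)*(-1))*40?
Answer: -368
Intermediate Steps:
112 + ((2*6)*(-1))*40 = 112 + (12*(-1))*40 = 112 - 12*40 = 112 - 480 = -368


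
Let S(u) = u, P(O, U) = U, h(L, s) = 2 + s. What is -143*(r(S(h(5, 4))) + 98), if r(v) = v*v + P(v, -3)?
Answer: -18733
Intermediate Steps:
r(v) = -3 + v² (r(v) = v*v - 3 = v² - 3 = -3 + v²)
-143*(r(S(h(5, 4))) + 98) = -143*((-3 + (2 + 4)²) + 98) = -143*((-3 + 6²) + 98) = -143*((-3 + 36) + 98) = -143*(33 + 98) = -143*131 = -18733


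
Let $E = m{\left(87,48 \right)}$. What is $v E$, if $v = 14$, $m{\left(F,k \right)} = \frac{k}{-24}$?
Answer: $-28$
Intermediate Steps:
$m{\left(F,k \right)} = - \frac{k}{24}$ ($m{\left(F,k \right)} = k \left(- \frac{1}{24}\right) = - \frac{k}{24}$)
$E = -2$ ($E = \left(- \frac{1}{24}\right) 48 = -2$)
$v E = 14 \left(-2\right) = -28$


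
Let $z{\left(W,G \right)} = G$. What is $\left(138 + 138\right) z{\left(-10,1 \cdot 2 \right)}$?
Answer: $552$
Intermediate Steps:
$\left(138 + 138\right) z{\left(-10,1 \cdot 2 \right)} = \left(138 + 138\right) 1 \cdot 2 = 276 \cdot 2 = 552$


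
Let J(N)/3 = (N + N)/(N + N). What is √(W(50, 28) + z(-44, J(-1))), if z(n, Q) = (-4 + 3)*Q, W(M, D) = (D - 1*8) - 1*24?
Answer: I*√7 ≈ 2.6458*I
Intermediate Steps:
W(M, D) = -32 + D (W(M, D) = (D - 8) - 24 = (-8 + D) - 24 = -32 + D)
J(N) = 3 (J(N) = 3*((N + N)/(N + N)) = 3*((2*N)/((2*N))) = 3*((2*N)*(1/(2*N))) = 3*1 = 3)
z(n, Q) = -Q
√(W(50, 28) + z(-44, J(-1))) = √((-32 + 28) - 1*3) = √(-4 - 3) = √(-7) = I*√7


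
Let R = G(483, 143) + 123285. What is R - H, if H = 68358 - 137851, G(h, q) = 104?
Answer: 192882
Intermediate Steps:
R = 123389 (R = 104 + 123285 = 123389)
H = -69493
R - H = 123389 - 1*(-69493) = 123389 + 69493 = 192882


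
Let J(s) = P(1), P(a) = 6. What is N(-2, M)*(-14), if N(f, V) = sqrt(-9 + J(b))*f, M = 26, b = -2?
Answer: 28*I*sqrt(3) ≈ 48.497*I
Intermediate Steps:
J(s) = 6
N(f, V) = I*f*sqrt(3) (N(f, V) = sqrt(-9 + 6)*f = sqrt(-3)*f = (I*sqrt(3))*f = I*f*sqrt(3))
N(-2, M)*(-14) = (I*(-2)*sqrt(3))*(-14) = -2*I*sqrt(3)*(-14) = 28*I*sqrt(3)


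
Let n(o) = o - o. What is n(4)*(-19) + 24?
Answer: 24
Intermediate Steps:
n(o) = 0
n(4)*(-19) + 24 = 0*(-19) + 24 = 0 + 24 = 24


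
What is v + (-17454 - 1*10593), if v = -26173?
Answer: -54220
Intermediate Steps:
v + (-17454 - 1*10593) = -26173 + (-17454 - 1*10593) = -26173 + (-17454 - 10593) = -26173 - 28047 = -54220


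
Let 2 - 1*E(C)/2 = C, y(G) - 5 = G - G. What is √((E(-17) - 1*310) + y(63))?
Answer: I*√267 ≈ 16.34*I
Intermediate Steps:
y(G) = 5 (y(G) = 5 + (G - G) = 5 + 0 = 5)
E(C) = 4 - 2*C
√((E(-17) - 1*310) + y(63)) = √(((4 - 2*(-17)) - 1*310) + 5) = √(((4 + 34) - 310) + 5) = √((38 - 310) + 5) = √(-272 + 5) = √(-267) = I*√267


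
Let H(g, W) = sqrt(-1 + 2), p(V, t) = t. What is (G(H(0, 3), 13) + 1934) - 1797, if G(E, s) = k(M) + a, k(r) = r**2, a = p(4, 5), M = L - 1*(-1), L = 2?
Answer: 151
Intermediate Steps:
H(g, W) = 1 (H(g, W) = sqrt(1) = 1)
M = 3 (M = 2 - 1*(-1) = 2 + 1 = 3)
a = 5
G(E, s) = 14 (G(E, s) = 3**2 + 5 = 9 + 5 = 14)
(G(H(0, 3), 13) + 1934) - 1797 = (14 + 1934) - 1797 = 1948 - 1797 = 151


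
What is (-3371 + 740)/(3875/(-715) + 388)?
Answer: -376233/54709 ≈ -6.8770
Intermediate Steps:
(-3371 + 740)/(3875/(-715) + 388) = -2631/(3875*(-1/715) + 388) = -2631/(-775/143 + 388) = -2631/54709/143 = -2631*143/54709 = -376233/54709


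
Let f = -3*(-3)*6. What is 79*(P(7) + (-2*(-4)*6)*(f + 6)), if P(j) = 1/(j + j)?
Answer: 3185359/14 ≈ 2.2753e+5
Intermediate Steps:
P(j) = 1/(2*j)
f = 54 (f = 9*6 = 54)
79*(P(7) + (-2*(-4)*6)*(f + 6)) = 79*((1/2)/7 + (-2*(-4)*6)*(54 + 6)) = 79*((1/2)*(1/7) + (8*6)*60) = 79*(1/14 + 48*60) = 79*(1/14 + 2880) = 79*(40321/14) = 3185359/14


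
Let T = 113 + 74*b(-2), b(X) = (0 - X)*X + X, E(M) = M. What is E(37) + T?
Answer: -294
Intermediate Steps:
b(X) = X - X**2 (b(X) = (-X)*X + X = -X**2 + X = X - X**2)
T = -331 (T = 113 + 74*(-2*(1 - 1*(-2))) = 113 + 74*(-2*(1 + 2)) = 113 + 74*(-2*3) = 113 + 74*(-6) = 113 - 444 = -331)
E(37) + T = 37 - 331 = -294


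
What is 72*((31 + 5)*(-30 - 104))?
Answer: -347328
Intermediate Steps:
72*((31 + 5)*(-30 - 104)) = 72*(36*(-134)) = 72*(-4824) = -347328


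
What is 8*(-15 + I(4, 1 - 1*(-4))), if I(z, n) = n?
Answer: -80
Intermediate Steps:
8*(-15 + I(4, 1 - 1*(-4))) = 8*(-15 + (1 - 1*(-4))) = 8*(-15 + (1 + 4)) = 8*(-15 + 5) = 8*(-10) = -80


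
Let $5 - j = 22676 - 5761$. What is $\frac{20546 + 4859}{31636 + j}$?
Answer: $\frac{25405}{14726} \approx 1.7252$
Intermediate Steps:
$j = -16910$ ($j = 5 - \left(22676 - 5761\right) = 5 - 16915 = -16910$)
$\frac{20546 + 4859}{31636 + j} = \frac{20546 + 4859}{31636 - 16910} = \frac{25405}{14726}$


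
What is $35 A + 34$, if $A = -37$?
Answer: $-1261$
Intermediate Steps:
$35 A + 34 = 35 \left(-37\right) + 34 = -1295 + 34 = -1261$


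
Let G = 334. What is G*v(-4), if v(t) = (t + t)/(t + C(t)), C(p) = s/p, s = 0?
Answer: 668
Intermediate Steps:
C(p) = 0 (C(p) = 0/p = 0)
v(t) = 2 (v(t) = (t + t)/(t + 0) = (2*t)/t = 2)
G*v(-4) = 334*2 = 668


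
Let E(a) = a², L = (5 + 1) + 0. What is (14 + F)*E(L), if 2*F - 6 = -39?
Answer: -90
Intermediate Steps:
F = -33/2 (F = 3 + (½)*(-39) = 3 - 39/2 = -33/2 ≈ -16.500)
L = 6 (L = 6 + 0 = 6)
(14 + F)*E(L) = (14 - 33/2)*6² = -5/2*36 = -90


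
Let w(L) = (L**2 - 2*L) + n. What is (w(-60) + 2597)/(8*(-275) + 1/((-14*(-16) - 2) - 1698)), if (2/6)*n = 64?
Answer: -9607284/3247201 ≈ -2.9586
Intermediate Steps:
n = 192 (n = 3*64 = 192)
w(L) = 192 + L**2 - 2*L (w(L) = (L**2 - 2*L) + 192 = 192 + L**2 - 2*L)
(w(-60) + 2597)/(8*(-275) + 1/((-14*(-16) - 2) - 1698)) = ((192 + (-60)**2 - 2*(-60)) + 2597)/(8*(-275) + 1/((-14*(-16) - 2) - 1698)) = ((192 + 3600 + 120) + 2597)/(-2200 + 1/((224 - 2) - 1698)) = (3912 + 2597)/(-2200 + 1/(222 - 1698)) = 6509/(-2200 + 1/(-1476)) = 6509/(-2200 - 1/1476) = 6509/(-3247201/1476) = 6509*(-1476/3247201) = -9607284/3247201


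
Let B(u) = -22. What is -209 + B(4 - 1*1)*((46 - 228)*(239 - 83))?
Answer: 624415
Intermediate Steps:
-209 + B(4 - 1*1)*((46 - 228)*(239 - 83)) = -209 - 22*(46 - 228)*(239 - 83) = -209 - (-4004)*156 = -209 - 22*(-28392) = -209 + 624624 = 624415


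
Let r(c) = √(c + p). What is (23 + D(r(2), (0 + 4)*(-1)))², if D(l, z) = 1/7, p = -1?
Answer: 26244/49 ≈ 535.59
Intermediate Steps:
r(c) = √(-1 + c) (r(c) = √(c - 1) = √(-1 + c))
D(l, z) = ⅐
(23 + D(r(2), (0 + 4)*(-1)))² = (23 + ⅐)² = (162/7)² = 26244/49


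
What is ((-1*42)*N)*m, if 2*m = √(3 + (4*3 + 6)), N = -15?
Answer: 315*√21 ≈ 1443.5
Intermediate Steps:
m = √21/2 (m = √(3 + (4*3 + 6))/2 = √(3 + (12 + 6))/2 = √(3 + 18)/2 = √21/2 ≈ 2.2913)
((-1*42)*N)*m = (-1*42*(-15))*(√21/2) = (-42*(-15))*(√21/2) = 630*(√21/2) = 315*√21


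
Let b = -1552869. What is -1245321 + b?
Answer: -2798190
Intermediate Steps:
-1245321 + b = -1245321 - 1552869 = -2798190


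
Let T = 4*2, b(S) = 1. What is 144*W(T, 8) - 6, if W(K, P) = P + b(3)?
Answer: 1290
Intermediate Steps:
T = 8
W(K, P) = 1 + P (W(K, P) = P + 1 = 1 + P)
144*W(T, 8) - 6 = 144*(1 + 8) - 6 = 144*9 - 6 = 1296 - 6 = 1290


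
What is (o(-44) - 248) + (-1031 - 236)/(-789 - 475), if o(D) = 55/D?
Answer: -313785/1264 ≈ -248.25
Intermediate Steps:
(o(-44) - 248) + (-1031 - 236)/(-789 - 475) = (55/(-44) - 248) + (-1031 - 236)/(-789 - 475) = (55*(-1/44) - 248) - 1267/(-1264) = (-5/4 - 248) - 1267*(-1/1264) = -997/4 + 1267/1264 = -313785/1264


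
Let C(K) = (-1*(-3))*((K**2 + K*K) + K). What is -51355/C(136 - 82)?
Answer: -51355/17658 ≈ -2.9083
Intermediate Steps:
C(K) = 3*K + 6*K**2 (C(K) = 3*((K**2 + K**2) + K) = 3*(2*K**2 + K) = 3*(K + 2*K**2) = 3*K + 6*K**2)
-51355/C(136 - 82) = -51355*1/(3*(1 + 2*(136 - 82))*(136 - 82)) = -51355*1/(162*(1 + 2*54)) = -51355*1/(162*(1 + 108)) = -51355/(3*54*109) = -51355/17658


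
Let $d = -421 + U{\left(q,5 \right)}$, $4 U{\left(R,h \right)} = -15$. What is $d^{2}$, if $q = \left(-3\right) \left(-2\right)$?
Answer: $\frac{2886601}{16} \approx 1.8041 \cdot 10^{5}$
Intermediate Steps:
$q = 6$
$U{\left(R,h \right)} = - \frac{15}{4}$ ($U{\left(R,h \right)} = \frac{1}{4} \left(-15\right) = - \frac{15}{4}$)
$d = - \frac{1699}{4}$ ($d = -421 - \frac{15}{4} = - \frac{1699}{4} \approx -424.75$)
$d^{2} = \left(- \frac{1699}{4}\right)^{2} = \frac{2886601}{16}$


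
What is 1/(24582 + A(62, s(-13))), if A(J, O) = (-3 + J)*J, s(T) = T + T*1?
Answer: 1/28240 ≈ 3.5411e-5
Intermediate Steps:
s(T) = 2*T (s(T) = T + T = 2*T)
A(J, O) = J*(-3 + J)
1/(24582 + A(62, s(-13))) = 1/(24582 + 62*(-3 + 62)) = 1/(24582 + 62*59) = 1/(24582 + 3658) = 1/28240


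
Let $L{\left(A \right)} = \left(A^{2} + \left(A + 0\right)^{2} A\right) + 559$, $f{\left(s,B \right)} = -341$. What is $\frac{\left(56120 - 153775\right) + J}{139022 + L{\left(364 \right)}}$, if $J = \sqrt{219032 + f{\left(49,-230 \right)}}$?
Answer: $- \frac{97655}{48500621} + \frac{141 \sqrt{11}}{48500621} \approx -0.0020038$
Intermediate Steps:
$L{\left(A \right)} = 559 + A^{2} + A^{3}$ ($L{\left(A \right)} = \left(A^{2} + A^{2} A\right) + 559 = \left(A^{2} + A^{3}\right) + 559 = 559 + A^{2} + A^{3}$)
$J = 141 \sqrt{11}$ ($J = \sqrt{219032 - 341} = \sqrt{218691} = 141 \sqrt{11} \approx 467.64$)
$\frac{\left(56120 - 153775\right) + J}{139022 + L{\left(364 \right)}} = \frac{\left(56120 - 153775\right) + 141 \sqrt{11}}{139022 + \left(559 + 364^{2} + 364^{3}\right)} = \frac{-97655 + 141 \sqrt{11}}{139022 + \left(559 + 132496 + 48228544\right)} = \frac{-97655 + 141 \sqrt{11}}{139022 + 48361599} = \frac{-97655 + 141 \sqrt{11}}{48500621} = \left(-97655 + 141 \sqrt{11}\right) \frac{1}{48500621} = - \frac{97655}{48500621} + \frac{141 \sqrt{11}}{48500621}$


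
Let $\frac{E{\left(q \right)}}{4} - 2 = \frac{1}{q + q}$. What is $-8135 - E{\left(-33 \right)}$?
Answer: $- \frac{268717}{33} \approx -8142.9$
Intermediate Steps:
$E{\left(q \right)} = 8 + \frac{2}{q}$ ($E{\left(q \right)} = 8 + \frac{4}{q + q} = 8 + \frac{4}{2 q} = 8 + 4 \frac{1}{2 q} = 8 + \frac{2}{q}$)
$-8135 - E{\left(-33 \right)} = -8135 - \left(8 + \frac{2}{-33}\right) = -8135 - \left(8 + 2 \left(- \frac{1}{33}\right)\right) = -8135 - \left(8 - \frac{2}{33}\right) = -8135 - \frac{262}{33} = - \frac{268717}{33}$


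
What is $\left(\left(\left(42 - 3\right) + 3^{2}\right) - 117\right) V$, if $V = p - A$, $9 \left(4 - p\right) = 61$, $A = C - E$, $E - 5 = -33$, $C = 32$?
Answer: $\frac{12995}{3} \approx 4331.7$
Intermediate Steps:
$E = -28$ ($E = 5 - 33 = -28$)
$A = 60$ ($A = 32 - -28 = 32 + 28 = 60$)
$p = - \frac{25}{9}$ ($p = 4 - \frac{61}{9} = - \frac{25}{9} \approx -2.7778$)
$V = - \frac{565}{9}$ ($V = - \frac{25}{9} - 60 = - \frac{565}{9} \approx -62.778$)
$\left(\left(\left(42 - 3\right) + 3^{2}\right) - 117\right) V = \left(\left(\left(42 - 3\right) + 3^{2}\right) - 117\right) \left(- \frac{565}{9}\right) = \left(\left(39 + 9\right) - 117\right) \left(- \frac{565}{9}\right) = \left(48 - 117\right) \left(- \frac{565}{9}\right) = \left(-69\right) \left(- \frac{565}{9}\right) = \frac{12995}{3}$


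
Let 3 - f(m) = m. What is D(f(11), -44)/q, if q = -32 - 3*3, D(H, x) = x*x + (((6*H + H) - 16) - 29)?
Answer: -1835/41 ≈ -44.756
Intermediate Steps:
f(m) = 3 - m
D(H, x) = -45 + x² + 7*H (D(H, x) = x² + ((7*H - 16) - 29) = x² + ((-16 + 7*H) - 29) = x² + (-45 + 7*H) = -45 + x² + 7*H)
q = -41 (q = -32 - 9 = -41)
D(f(11), -44)/q = (-45 + (-44)² + 7*(3 - 1*11))/(-41) = (-45 + 1936 + 7*(3 - 11))*(-1/41) = (-45 + 1936 + 7*(-8))*(-1/41) = (-45 + 1936 - 56)*(-1/41) = 1835*(-1/41) = -1835/41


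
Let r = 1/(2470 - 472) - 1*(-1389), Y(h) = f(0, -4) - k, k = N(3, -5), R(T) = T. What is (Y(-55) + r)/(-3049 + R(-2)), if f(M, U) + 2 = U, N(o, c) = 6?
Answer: -2751247/6095898 ≈ -0.45133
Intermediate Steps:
f(M, U) = -2 + U
k = 6
Y(h) = -12 (Y(h) = (-2 - 4) - 1*6 = -6 - 6 = -12)
r = 2775223/1998 (r = 1/1998 + 1389 = 2775223/1998 ≈ 1389.0)
(Y(-55) + r)/(-3049 + R(-2)) = (-12 + 2775223/1998)/(-3049 - 2) = (2751247/1998)/(-3051) = (2751247/1998)*(-1/3051) = -2751247/6095898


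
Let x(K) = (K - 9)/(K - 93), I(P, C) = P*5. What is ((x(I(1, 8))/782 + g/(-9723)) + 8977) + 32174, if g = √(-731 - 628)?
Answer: 707961805/17204 - I*√151/3241 ≈ 41151.0 - 0.0037915*I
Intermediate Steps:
I(P, C) = 5*P
g = 3*I*√151 (g = √(-1359) = 3*I*√151 ≈ 36.865*I)
x(K) = (-9 + K)/(-93 + K)
((x(I(1, 8))/782 + g/(-9723)) + 8977) + 32174 = ((((-9 + 5*1)/(-93 + 5*1))/782 + (3*I*√151)/(-9723)) + 8977) + 32174 = ((((-9 + 5)/(-93 + 5))*(1/782) + (3*I*√151)*(-1/9723)) + 8977) + 32174 = (((-4/(-88))*(1/782) - I*√151/3241) + 8977) + 32174 = ((-1/88*(-4)*(1/782) - I*√151/3241) + 8977) + 32174 = (((1/22)*(1/782) - I*√151/3241) + 8977) + 32174 = ((1/17204 - I*√151/3241) + 8977) + 32174 = (154440309/17204 - I*√151/3241) + 32174 = 707961805/17204 - I*√151/3241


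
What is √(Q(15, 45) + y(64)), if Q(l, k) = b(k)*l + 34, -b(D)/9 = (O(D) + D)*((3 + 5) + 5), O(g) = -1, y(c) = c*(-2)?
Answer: I*√77314 ≈ 278.05*I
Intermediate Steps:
y(c) = -2*c
b(D) = 117 - 117*D (b(D) = -9*(-1 + D)*((3 + 5) + 5) = -9*(-1 + D)*(8 + 5) = -9*(-1 + D)*13 = -9*(-13 + 13*D) = 117 - 117*D)
Q(l, k) = 34 + l*(117 - 117*k) (Q(l, k) = (117 - 117*k)*l + 34 = l*(117 - 117*k) + 34 = 34 + l*(117 - 117*k))
√(Q(15, 45) + y(64)) = √((34 - 117*15*(-1 + 45)) - 2*64) = √((34 - 117*15*44) - 128) = √((34 - 77220) - 128) = √(-77186 - 128) = √(-77314) = I*√77314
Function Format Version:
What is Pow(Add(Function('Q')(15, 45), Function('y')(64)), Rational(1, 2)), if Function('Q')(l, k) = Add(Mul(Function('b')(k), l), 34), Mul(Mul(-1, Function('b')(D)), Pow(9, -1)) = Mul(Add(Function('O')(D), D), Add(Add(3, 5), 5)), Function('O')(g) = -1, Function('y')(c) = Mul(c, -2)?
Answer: Mul(I, Pow(77314, Rational(1, 2))) ≈ Mul(278.05, I)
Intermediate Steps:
Function('y')(c) = Mul(-2, c)
Function('b')(D) = Add(117, Mul(-117, D)) (Function('b')(D) = Mul(-9, Mul(Add(-1, D), Add(Add(3, 5), 5))) = Mul(-9, Mul(Add(-1, D), Add(8, 5))) = Mul(-9, Mul(Add(-1, D), 13)) = Mul(-9, Add(-13, Mul(13, D))) = Add(117, Mul(-117, D)))
Function('Q')(l, k) = Add(34, Mul(l, Add(117, Mul(-117, k)))) (Function('Q')(l, k) = Add(Mul(Add(117, Mul(-117, k)), l), 34) = Add(Mul(l, Add(117, Mul(-117, k))), 34) = Add(34, Mul(l, Add(117, Mul(-117, k)))))
Pow(Add(Function('Q')(15, 45), Function('y')(64)), Rational(1, 2)) = Pow(Add(Add(34, Mul(-117, 15, Add(-1, 45))), Mul(-2, 64)), Rational(1, 2)) = Pow(Add(Add(34, Mul(-117, 15, 44)), -128), Rational(1, 2)) = Pow(Add(Add(34, -77220), -128), Rational(1, 2)) = Pow(Add(-77186, -128), Rational(1, 2)) = Pow(-77314, Rational(1, 2)) = Mul(I, Pow(77314, Rational(1, 2)))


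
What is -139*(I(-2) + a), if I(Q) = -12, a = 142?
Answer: -18070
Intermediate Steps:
-139*(I(-2) + a) = -139*(-12 + 142) = -139*130 = -18070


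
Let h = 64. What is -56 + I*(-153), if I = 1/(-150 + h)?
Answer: -4663/86 ≈ -54.221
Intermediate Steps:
I = -1/86 (I = 1/(-150 + 64) = 1/(-86) = -1/86 ≈ -0.011628)
-56 + I*(-153) = -56 - 1/86*(-153) = -56 + 153/86 = -4663/86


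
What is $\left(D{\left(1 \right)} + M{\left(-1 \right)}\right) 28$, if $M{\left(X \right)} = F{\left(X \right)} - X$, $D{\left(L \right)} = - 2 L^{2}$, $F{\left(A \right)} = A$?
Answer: $-56$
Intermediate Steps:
$M{\left(X \right)} = 0$ ($M{\left(X \right)} = X - X = 0$)
$\left(D{\left(1 \right)} + M{\left(-1 \right)}\right) 28 = \left(- 2 \cdot 1^{2} + 0\right) 28 = \left(\left(-2\right) 1 + 0\right) 28 = \left(-2 + 0\right) 28 = \left(-2\right) 28 = -56$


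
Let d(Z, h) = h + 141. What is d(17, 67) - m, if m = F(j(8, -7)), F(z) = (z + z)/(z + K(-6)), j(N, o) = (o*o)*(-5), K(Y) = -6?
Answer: 51718/251 ≈ 206.05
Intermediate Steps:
d(Z, h) = 141 + h
j(N, o) = -5*o² (j(N, o) = o²*(-5) = -5*o²)
F(z) = 2*z/(-6 + z) (F(z) = (z + z)/(z - 6) = (2*z)/(-6 + z) = 2*z/(-6 + z))
m = 490/251 (m = 2*(-5*(-7)²)/(-6 - 5*(-7)²) = 2*(-5*49)/(-6 - 5*49) = 2*(-245)/(-6 - 245) = 2*(-245)/(-251) = 2*(-245)*(-1/251) = 490/251 ≈ 1.9522)
d(17, 67) - m = (141 + 67) - 1*490/251 = 208 - 490/251 = 51718/251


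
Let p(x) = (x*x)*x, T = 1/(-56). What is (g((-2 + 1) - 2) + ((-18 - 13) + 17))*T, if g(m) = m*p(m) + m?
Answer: -8/7 ≈ -1.1429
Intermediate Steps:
T = -1/56 ≈ -0.017857
p(x) = x³ (p(x) = x²*x = x³)
g(m) = m + m⁴ (g(m) = m*m³ + m = m⁴ + m = m + m⁴)
(g((-2 + 1) - 2) + ((-18 - 13) + 17))*T = ((((-2 + 1) - 2) + ((-2 + 1) - 2)⁴) + ((-18 - 13) + 17))*(-1/56) = (((-1 - 2) + (-1 - 2)⁴) + (-31 + 17))*(-1/56) = ((-3 + (-3)⁴) - 14)*(-1/56) = ((-3 + 81) - 14)*(-1/56) = (78 - 14)*(-1/56) = 64*(-1/56) = -8/7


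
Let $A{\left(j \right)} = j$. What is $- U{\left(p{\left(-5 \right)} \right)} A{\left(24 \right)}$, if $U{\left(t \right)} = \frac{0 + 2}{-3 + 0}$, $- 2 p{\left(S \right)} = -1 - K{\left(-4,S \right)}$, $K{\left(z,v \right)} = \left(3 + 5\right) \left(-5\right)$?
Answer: $16$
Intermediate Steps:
$K{\left(z,v \right)} = -40$ ($K{\left(z,v \right)} = 8 \left(-5\right) = -40$)
$p{\left(S \right)} = - \frac{39}{2}$ ($p{\left(S \right)} = - \frac{-1 - -40}{2} = - \frac{-1 + 40}{2} = \left(- \frac{1}{2}\right) 39 = - \frac{39}{2}$)
$U{\left(t \right)} = - \frac{2}{3}$ ($U{\left(t \right)} = \frac{2}{-3} = 2 \left(- \frac{1}{3}\right) = - \frac{2}{3}$)
$- U{\left(p{\left(-5 \right)} \right)} A{\left(24 \right)} = - \frac{\left(-2\right) 24}{3} = \left(-1\right) \left(-16\right) = 16$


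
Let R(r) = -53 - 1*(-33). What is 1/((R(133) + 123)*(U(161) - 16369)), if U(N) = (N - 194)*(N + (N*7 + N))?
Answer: -1/6611158 ≈ -1.5126e-7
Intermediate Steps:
U(N) = 9*N*(-194 + N) (U(N) = (-194 + N)*(N + (7*N + N)) = (-194 + N)*(N + 8*N) = (-194 + N)*(9*N) = 9*N*(-194 + N))
R(r) = -20 (R(r) = -53 + 33 = -20)
1/((R(133) + 123)*(U(161) - 16369)) = 1/((-20 + 123)*(9*161*(-194 + 161) - 16369)) = 1/(103*(9*161*(-33) - 16369)) = 1/(103*(-47817 - 16369)) = 1/(103*(-64186)) = 1/(-6611158) = -1/6611158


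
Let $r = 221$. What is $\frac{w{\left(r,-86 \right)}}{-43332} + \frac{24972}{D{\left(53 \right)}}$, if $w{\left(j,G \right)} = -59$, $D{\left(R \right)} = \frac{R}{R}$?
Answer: $\frac{1082086763}{43332} \approx 24972.0$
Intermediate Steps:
$D{\left(R \right)} = 1$
$\frac{w{\left(r,-86 \right)}}{-43332} + \frac{24972}{D{\left(53 \right)}} = - \frac{59}{-43332} + \frac{24972}{1} = \left(-59\right) \left(- \frac{1}{43332}\right) + 24972 \cdot 1 = \frac{59}{43332} + 24972 = \frac{1082086763}{43332}$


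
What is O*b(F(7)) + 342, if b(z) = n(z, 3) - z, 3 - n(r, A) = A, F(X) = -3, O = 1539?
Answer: 4959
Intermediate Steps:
n(r, A) = 3 - A
b(z) = -z (b(z) = (3 - 1*3) - z = (3 - 3) - z = 0 - z = -z)
O*b(F(7)) + 342 = 1539*(-1*(-3)) + 342 = 1539*3 + 342 = 4617 + 342 = 4959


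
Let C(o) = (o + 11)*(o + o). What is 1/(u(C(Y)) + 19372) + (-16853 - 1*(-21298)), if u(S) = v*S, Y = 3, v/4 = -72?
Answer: 21424899/4820 ≈ 4445.0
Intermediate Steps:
v = -288 (v = 4*(-72) = -288)
C(o) = 2*o*(11 + o) (C(o) = (11 + o)*(2*o) = 2*o*(11 + o))
u(S) = -288*S
1/(u(C(Y)) + 19372) + (-16853 - 1*(-21298)) = 1/(-576*3*(11 + 3) + 19372) + (-16853 - 1*(-21298)) = 1/(-576*3*14 + 19372) + (-16853 + 21298) = 1/(-288*84 + 19372) + 4445 = 1/(-24192 + 19372) + 4445 = 1/(-4820) + 4445 = -1/4820 + 4445 = 21424899/4820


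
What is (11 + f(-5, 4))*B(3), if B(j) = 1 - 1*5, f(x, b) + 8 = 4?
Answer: -28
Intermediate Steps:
f(x, b) = -4 (f(x, b) = -8 + 4 = -4)
B(j) = -4 (B(j) = 1 - 5 = -4)
(11 + f(-5, 4))*B(3) = (11 - 4)*(-4) = 7*(-4) = -28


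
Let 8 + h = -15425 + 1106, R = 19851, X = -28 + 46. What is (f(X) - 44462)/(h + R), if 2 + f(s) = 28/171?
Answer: -1900829/236151 ≈ -8.0492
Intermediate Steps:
X = 18
f(s) = -314/171 (f(s) = -2 + 28/171 = -314/171)
h = -14327 (h = -8 + (-15425 + 1106) = -8 - 14319 = -14327)
(f(X) - 44462)/(h + R) = (-314/171 - 44462)/(-14327 + 19851) = -7603316/171/5524 = -7603316/171*1/5524 = -1900829/236151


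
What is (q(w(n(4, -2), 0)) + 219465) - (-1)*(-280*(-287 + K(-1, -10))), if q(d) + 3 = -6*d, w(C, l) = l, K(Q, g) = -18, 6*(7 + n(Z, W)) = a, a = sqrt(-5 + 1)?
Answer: 304862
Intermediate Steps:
a = 2*I (a = sqrt(-4) = 2*I ≈ 2.0*I)
n(Z, W) = -7 + I/3 (n(Z, W) = -7 + (2*I)/6 = -7 + I/3)
q(d) = -3 - 6*d
(q(w(n(4, -2), 0)) + 219465) - (-1)*(-280*(-287 + K(-1, -10))) = ((-3 - 6*0) + 219465) - (-1)*(-280*(-287 - 18)) = ((-3 + 0) + 219465) - (-1)*(-280*(-305)) = (-3 + 219465) - (-1)*85400 = 219462 - 1*(-85400) = 219462 + 85400 = 304862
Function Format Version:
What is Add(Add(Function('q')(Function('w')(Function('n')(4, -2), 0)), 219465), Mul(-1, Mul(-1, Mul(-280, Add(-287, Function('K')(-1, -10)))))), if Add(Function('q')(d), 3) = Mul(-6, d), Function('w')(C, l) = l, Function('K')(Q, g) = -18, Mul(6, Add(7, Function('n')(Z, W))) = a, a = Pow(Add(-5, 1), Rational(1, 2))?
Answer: 304862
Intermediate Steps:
a = Mul(2, I) (a = Pow(-4, Rational(1, 2)) = Mul(2, I) ≈ Mul(2.0000, I))
Function('n')(Z, W) = Add(-7, Mul(Rational(1, 3), I)) (Function('n')(Z, W) = Add(-7, Mul(Rational(1, 6), Mul(2, I))) = Add(-7, Mul(Rational(1, 3), I)))
Function('q')(d) = Add(-3, Mul(-6, d))
Add(Add(Function('q')(Function('w')(Function('n')(4, -2), 0)), 219465), Mul(-1, Mul(-1, Mul(-280, Add(-287, Function('K')(-1, -10)))))) = Add(Add(Add(-3, Mul(-6, 0)), 219465), Mul(-1, Mul(-1, Mul(-280, Add(-287, -18))))) = Add(Add(Add(-3, 0), 219465), Mul(-1, Mul(-1, Mul(-280, -305)))) = Add(Add(-3, 219465), Mul(-1, Mul(-1, 85400))) = Add(219462, Mul(-1, -85400)) = Add(219462, 85400) = 304862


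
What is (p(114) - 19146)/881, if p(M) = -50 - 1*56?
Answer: -19252/881 ≈ -21.852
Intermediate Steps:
p(M) = -106 (p(M) = -50 - 56 = -106)
(p(114) - 19146)/881 = (-106 - 19146)/881 = -19252*1/881 = -19252/881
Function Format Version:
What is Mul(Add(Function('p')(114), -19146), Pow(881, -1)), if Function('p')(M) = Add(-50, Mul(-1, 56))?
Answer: Rational(-19252, 881) ≈ -21.852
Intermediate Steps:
Function('p')(M) = -106 (Function('p')(M) = Add(-50, -56) = -106)
Mul(Add(Function('p')(114), -19146), Pow(881, -1)) = Mul(Add(-106, -19146), Pow(881, -1)) = Mul(-19252, Rational(1, 881)) = Rational(-19252, 881)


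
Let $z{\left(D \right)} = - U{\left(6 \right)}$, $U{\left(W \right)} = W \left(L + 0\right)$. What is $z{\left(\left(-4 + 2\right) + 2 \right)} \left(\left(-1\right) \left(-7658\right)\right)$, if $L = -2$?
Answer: $91896$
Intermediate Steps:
$U{\left(W \right)} = - 2 W$ ($U{\left(W \right)} = W \left(-2 + 0\right) = W \left(-2\right) = - 2 W$)
$z{\left(D \right)} = 12$ ($z{\left(D \right)} = - \left(-2\right) 6 = \left(-1\right) \left(-12\right) = 12$)
$z{\left(\left(-4 + 2\right) + 2 \right)} \left(\left(-1\right) \left(-7658\right)\right) = 12 \left(\left(-1\right) \left(-7658\right)\right) = 12 \cdot 7658 = 91896$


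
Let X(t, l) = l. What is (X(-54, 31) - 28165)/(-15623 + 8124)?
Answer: 28134/7499 ≈ 3.7517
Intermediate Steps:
(X(-54, 31) - 28165)/(-15623 + 8124) = (31 - 28165)/(-15623 + 8124) = -28134/(-7499) = -28134*(-1/7499) = 28134/7499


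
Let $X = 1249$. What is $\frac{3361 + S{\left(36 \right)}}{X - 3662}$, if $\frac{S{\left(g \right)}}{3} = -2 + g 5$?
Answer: $- \frac{205}{127} \approx -1.6142$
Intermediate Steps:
$S{\left(g \right)} = -6 + 15 g$ ($S{\left(g \right)} = 3 \left(-2 + g 5\right) = 3 \left(-2 + 5 g\right) = -6 + 15 g$)
$\frac{3361 + S{\left(36 \right)}}{X - 3662} = \frac{3361 + \left(-6 + 15 \cdot 36\right)}{1249 - 3662} = \frac{3361 + \left(-6 + 540\right)}{-2413} = \left(3361 + 534\right) \left(- \frac{1}{2413}\right) = 3895 \left(- \frac{1}{2413}\right) = - \frac{205}{127}$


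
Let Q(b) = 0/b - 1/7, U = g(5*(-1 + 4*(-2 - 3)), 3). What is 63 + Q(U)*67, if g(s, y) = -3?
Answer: 374/7 ≈ 53.429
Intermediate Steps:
U = -3
Q(b) = -1/7 (Q(b) = 0 - 1*1/7 = 0 - 1/7 = -1/7)
63 + Q(U)*67 = 63 - 1/7*67 = 63 - 67/7 = 374/7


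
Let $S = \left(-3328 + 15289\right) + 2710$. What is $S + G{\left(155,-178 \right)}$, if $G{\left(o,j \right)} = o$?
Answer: $14826$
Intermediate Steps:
$S = 14671$ ($S = 11961 + 2710 = 14671$)
$S + G{\left(155,-178 \right)} = 14671 + 155 = 14826$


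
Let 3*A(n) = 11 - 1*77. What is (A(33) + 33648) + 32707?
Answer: 66333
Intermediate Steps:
A(n) = -22 (A(n) = (11 - 1*77)/3 = (11 - 77)/3 = (⅓)*(-66) = -22)
(A(33) + 33648) + 32707 = (-22 + 33648) + 32707 = 33626 + 32707 = 66333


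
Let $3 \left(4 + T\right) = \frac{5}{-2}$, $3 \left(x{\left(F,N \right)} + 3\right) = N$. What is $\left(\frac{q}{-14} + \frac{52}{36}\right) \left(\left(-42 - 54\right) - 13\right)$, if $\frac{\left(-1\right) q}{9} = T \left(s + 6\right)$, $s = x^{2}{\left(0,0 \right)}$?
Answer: $\frac{1240529}{252} \approx 4922.7$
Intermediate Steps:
$x{\left(F,N \right)} = -3 + \frac{N}{3}$
$T = - \frac{29}{6}$ ($T = -4 + \frac{5 \frac{1}{-2}}{3} = -4 + \frac{5 \left(- \frac{1}{2}\right)}{3} = -4 + \frac{1}{3} \left(- \frac{5}{2}\right) = -4 - \frac{5}{6} = - \frac{29}{6} \approx -4.8333$)
$s = 9$ ($s = \left(-3 + \frac{1}{3} \cdot 0\right)^{2} = \left(-3 + 0\right)^{2} = \left(-3\right)^{2} = 9$)
$q = \frac{1305}{2}$ ($q = - 9 \left(- \frac{29 \left(9 + 6\right)}{6}\right) = - 9 \left(\left(- \frac{29}{6}\right) 15\right) = \left(-9\right) \left(- \frac{145}{2}\right) = \frac{1305}{2} \approx 652.5$)
$\left(\frac{q}{-14} + \frac{52}{36}\right) \left(\left(-42 - 54\right) - 13\right) = \left(\frac{1305}{2 \left(-14\right)} + \frac{52}{36}\right) \left(\left(-42 - 54\right) - 13\right) = \left(\frac{1305}{2} \left(- \frac{1}{14}\right) + 52 \cdot \frac{1}{36}\right) \left(-96 - 13\right) = \left(- \frac{1305}{28} + \frac{13}{9}\right) \left(-109\right) = \left(- \frac{11381}{252}\right) \left(-109\right) = \frac{1240529}{252}$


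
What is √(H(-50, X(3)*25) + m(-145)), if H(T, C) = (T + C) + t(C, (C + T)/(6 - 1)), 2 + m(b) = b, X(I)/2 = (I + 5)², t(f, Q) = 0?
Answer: √3003 ≈ 54.800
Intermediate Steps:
X(I) = 2*(5 + I)² (X(I) = 2*(I + 5)² = 2*(5 + I)²)
m(b) = -2 + b
H(T, C) = C + T (H(T, C) = (T + C) + 0 = (C + T) + 0 = C + T)
√(H(-50, X(3)*25) + m(-145)) = √(((2*(5 + 3)²)*25 - 50) + (-2 - 145)) = √(((2*8²)*25 - 50) - 147) = √(((2*64)*25 - 50) - 147) = √((128*25 - 50) - 147) = √((3200 - 50) - 147) = √(3150 - 147) = √3003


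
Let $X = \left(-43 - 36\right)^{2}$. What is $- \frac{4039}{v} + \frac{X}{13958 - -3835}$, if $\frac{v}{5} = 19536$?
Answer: $\frac{179251651}{579340080} \approx 0.30941$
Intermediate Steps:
$v = 97680$ ($v = 5 \cdot 19536 = 97680$)
$X = 6241$ ($X = \left(-79\right)^{2} = 6241$)
$- \frac{4039}{v} + \frac{X}{13958 - -3835} = - \frac{4039}{97680} + \frac{6241}{13958 - -3835} = \left(-4039\right) \frac{1}{97680} + \frac{6241}{13958 + 3835} = - \frac{4039}{97680} + \frac{6241}{17793} = \frac{179251651}{579340080}$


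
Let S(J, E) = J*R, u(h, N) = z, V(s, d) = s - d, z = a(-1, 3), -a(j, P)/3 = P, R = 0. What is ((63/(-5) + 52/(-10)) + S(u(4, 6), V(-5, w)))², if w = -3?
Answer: 7921/25 ≈ 316.84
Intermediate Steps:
a(j, P) = -3*P
z = -9 (z = -3*3 = -9)
u(h, N) = -9
S(J, E) = 0 (S(J, E) = J*0 = 0)
((63/(-5) + 52/(-10)) + S(u(4, 6), V(-5, w)))² = ((63/(-5) + 52/(-10)) + 0)² = ((63*(-⅕) + 52*(-⅒)) + 0)² = ((-63/5 - 26/5) + 0)² = (-89/5 + 0)² = (-89/5)² = 7921/25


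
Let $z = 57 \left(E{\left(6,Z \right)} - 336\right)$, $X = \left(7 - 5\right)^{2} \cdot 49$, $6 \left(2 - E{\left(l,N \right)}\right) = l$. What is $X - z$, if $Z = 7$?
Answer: $19291$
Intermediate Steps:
$E{\left(l,N \right)} = 2 - \frac{l}{6}$
$X = 196$ ($X = 2^{2} \cdot 49 = 4 \cdot 49 = 196$)
$z = -19095$ ($z = 57 \left(\left(2 - 1\right) - 336\right) = 57 \left(1 - 336\right) = 57 \left(-335\right) = -19095$)
$X - z = 196 - -19095 = 196 + 19095 = 19291$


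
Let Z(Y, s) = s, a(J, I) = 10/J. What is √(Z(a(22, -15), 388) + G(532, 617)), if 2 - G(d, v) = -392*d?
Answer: √208934 ≈ 457.09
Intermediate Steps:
G(d, v) = 2 + 392*d (G(d, v) = 2 - (-392)*d = 2 + 392*d)
√(Z(a(22, -15), 388) + G(532, 617)) = √(388 + (2 + 392*532)) = √(388 + (2 + 208544)) = √(388 + 208546) = √208934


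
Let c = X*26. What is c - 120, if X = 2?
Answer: -68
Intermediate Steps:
c = 52 (c = 2*26 = 52)
c - 120 = 52 - 120 = -68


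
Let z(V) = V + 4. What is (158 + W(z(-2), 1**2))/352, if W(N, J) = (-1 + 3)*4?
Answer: 83/176 ≈ 0.47159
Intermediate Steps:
z(V) = 4 + V
W(N, J) = 8 (W(N, J) = 2*4 = 8)
(158 + W(z(-2), 1**2))/352 = (158 + 8)/352 = 166*(1/352) = 83/176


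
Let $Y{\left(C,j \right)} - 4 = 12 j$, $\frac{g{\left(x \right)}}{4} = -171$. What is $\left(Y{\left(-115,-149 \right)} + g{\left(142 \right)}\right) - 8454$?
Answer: $-10922$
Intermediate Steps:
$g{\left(x \right)} = -684$ ($g{\left(x \right)} = 4 \left(-171\right) = -684$)
$Y{\left(C,j \right)} = 4 + 12 j$
$\left(Y{\left(-115,-149 \right)} + g{\left(142 \right)}\right) - 8454 = \left(\left(4 + 12 \left(-149\right)\right) - 684\right) - 8454 = \left(\left(4 - 1788\right) - 684\right) - 8454 = \left(-1784 - 684\right) - 8454 = -2468 - 8454 = -10922$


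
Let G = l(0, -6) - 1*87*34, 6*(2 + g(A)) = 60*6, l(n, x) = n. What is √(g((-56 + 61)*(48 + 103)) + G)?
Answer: 10*I*√29 ≈ 53.852*I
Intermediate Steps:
g(A) = 58 (g(A) = -2 + (60*6)/6 = -2 + (⅙)*360 = -2 + 60 = 58)
G = -2958 (G = 0 - 1*87*34 = 0 - 87*34 = 0 - 2958 = -2958)
√(g((-56 + 61)*(48 + 103)) + G) = √(58 - 2958) = √(-2900) = 10*I*√29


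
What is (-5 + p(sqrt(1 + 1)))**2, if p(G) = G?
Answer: (5 - sqrt(2))**2 ≈ 12.858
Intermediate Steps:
(-5 + p(sqrt(1 + 1)))**2 = (-5 + sqrt(1 + 1))**2 = (-5 + sqrt(2))**2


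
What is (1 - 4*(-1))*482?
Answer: 2410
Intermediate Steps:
(1 - 4*(-1))*482 = (1 + 4)*482 = 5*482 = 2410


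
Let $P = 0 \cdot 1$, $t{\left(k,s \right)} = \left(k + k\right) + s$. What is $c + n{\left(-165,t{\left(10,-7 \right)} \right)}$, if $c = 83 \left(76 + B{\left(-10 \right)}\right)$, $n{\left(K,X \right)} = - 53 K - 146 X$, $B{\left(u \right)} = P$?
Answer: $13155$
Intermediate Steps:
$t{\left(k,s \right)} = s + 2 k$ ($t{\left(k,s \right)} = 2 k + s = s + 2 k$)
$P = 0$
$B{\left(u \right)} = 0$
$n{\left(K,X \right)} = - 146 X - 53 K$
$c = 6308$ ($c = 83 \left(76 + 0\right) = 83 \cdot 76 = 6308$)
$c + n{\left(-165,t{\left(10,-7 \right)} \right)} = 6308 - \left(-8745 + 146 \left(-7 + 2 \cdot 10\right)\right) = 6308 + \left(- 146 \left(-7 + 20\right) + 8745\right) = 6308 + \left(\left(-146\right) 13 + 8745\right) = 6308 + \left(-1898 + 8745\right) = 6308 + 6847 = 13155$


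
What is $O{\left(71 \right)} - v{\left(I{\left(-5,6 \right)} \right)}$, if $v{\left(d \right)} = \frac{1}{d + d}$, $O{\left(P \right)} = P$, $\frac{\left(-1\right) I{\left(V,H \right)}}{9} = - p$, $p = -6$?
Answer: $\frac{7669}{108} \approx 71.009$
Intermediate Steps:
$I{\left(V,H \right)} = -54$ ($I{\left(V,H \right)} = - 9 \left(\left(-1\right) \left(-6\right)\right) = \left(-9\right) 6 = -54$)
$v{\left(d \right)} = \frac{1}{2 d}$
$O{\left(71 \right)} - v{\left(I{\left(-5,6 \right)} \right)} = 71 - \frac{1}{2 \left(-54\right)} = 71 - \frac{1}{2} \left(- \frac{1}{54}\right) = 71 - - \frac{1}{108} = 71 + \frac{1}{108} = \frac{7669}{108}$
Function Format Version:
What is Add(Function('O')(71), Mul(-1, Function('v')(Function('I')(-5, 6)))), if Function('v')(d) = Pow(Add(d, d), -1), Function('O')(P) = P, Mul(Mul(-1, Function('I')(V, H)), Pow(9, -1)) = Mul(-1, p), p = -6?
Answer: Rational(7669, 108) ≈ 71.009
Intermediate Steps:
Function('I')(V, H) = -54 (Function('I')(V, H) = Mul(-9, Mul(-1, -6)) = Mul(-9, 6) = -54)
Function('v')(d) = Mul(Rational(1, 2), Pow(d, -1)) (Function('v')(d) = Pow(Mul(2, d), -1) = Mul(Rational(1, 2), Pow(d, -1)))
Add(Function('O')(71), Mul(-1, Function('v')(Function('I')(-5, 6)))) = Add(71, Mul(-1, Mul(Rational(1, 2), Pow(-54, -1)))) = Add(71, Mul(-1, Mul(Rational(1, 2), Rational(-1, 54)))) = Add(71, Mul(-1, Rational(-1, 108))) = Add(71, Rational(1, 108)) = Rational(7669, 108)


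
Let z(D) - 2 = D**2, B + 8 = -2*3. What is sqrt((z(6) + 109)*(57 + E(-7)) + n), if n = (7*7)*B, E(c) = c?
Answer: 14*sqrt(34) ≈ 81.633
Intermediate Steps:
B = -14 (B = -8 - 2*3 = -8 - 6 = -14)
z(D) = 2 + D**2
n = -686 (n = (7*7)*(-14) = 49*(-14) = -686)
sqrt((z(6) + 109)*(57 + E(-7)) + n) = sqrt(((2 + 6**2) + 109)*(57 - 7) - 686) = sqrt(((2 + 36) + 109)*50 - 686) = sqrt((38 + 109)*50 - 686) = sqrt(147*50 - 686) = sqrt(7350 - 686) = sqrt(6664) = 14*sqrt(34)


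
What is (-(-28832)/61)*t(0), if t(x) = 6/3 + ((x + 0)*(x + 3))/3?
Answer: 57664/61 ≈ 945.31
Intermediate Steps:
t(x) = 2 + x*(3 + x)/3 (t(x) = 6*(⅓) + (x*(3 + x))*(⅓) = 2 + x*(3 + x)/3)
(-(-28832)/61)*t(0) = (-(-28832)/61)*(2 + 0 + (⅓)*0²) = (-(-28832)/61)*(2 + 0 + (⅓)*0) = (-212*(-136/61))*(2 + 0 + 0) = (28832/61)*2 = 57664/61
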